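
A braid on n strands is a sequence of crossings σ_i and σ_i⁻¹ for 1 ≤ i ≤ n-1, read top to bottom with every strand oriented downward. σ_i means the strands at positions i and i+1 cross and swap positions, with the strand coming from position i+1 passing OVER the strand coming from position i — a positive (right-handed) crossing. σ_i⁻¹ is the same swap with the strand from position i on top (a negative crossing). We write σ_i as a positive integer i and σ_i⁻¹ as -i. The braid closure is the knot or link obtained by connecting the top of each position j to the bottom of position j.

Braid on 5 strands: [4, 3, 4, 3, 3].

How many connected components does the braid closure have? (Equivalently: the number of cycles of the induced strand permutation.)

Track the strand permutation on 5 strands, starting from identity.
  step 1: s4 swaps positions 4,5 -> [1 2 3 5 4]
  step 2: s3 swaps positions 3,4 -> [1 2 5 3 4]
  step 3: s4 swaps positions 4,5 -> [1 2 5 4 3]
  step 4: s3 swaps positions 3,4 -> [1 2 4 5 3]
  step 5: s3 swaps positions 3,4 -> [1 2 5 4 3]
Final permutation (position -> original strand): [1 2 5 4 3]
Closure components = cycle count of this permutation = 4.

Answer: 4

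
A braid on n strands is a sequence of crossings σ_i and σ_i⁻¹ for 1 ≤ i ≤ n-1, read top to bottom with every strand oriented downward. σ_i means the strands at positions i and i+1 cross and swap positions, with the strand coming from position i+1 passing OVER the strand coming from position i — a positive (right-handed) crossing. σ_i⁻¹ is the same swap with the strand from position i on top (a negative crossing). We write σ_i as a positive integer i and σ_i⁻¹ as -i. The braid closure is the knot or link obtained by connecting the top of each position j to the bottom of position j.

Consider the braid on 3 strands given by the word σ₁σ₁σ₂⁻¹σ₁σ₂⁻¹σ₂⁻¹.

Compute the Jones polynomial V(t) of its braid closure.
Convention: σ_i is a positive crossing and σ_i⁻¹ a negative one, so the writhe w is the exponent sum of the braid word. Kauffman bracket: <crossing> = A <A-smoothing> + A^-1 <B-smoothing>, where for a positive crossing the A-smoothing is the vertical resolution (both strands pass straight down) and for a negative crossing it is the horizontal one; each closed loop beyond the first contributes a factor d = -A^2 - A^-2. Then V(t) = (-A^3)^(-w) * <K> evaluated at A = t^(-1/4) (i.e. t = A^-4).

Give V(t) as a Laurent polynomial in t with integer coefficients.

Braid: s1 s1 s2^-1 s1 s2^-1 s2^-1 on 3 strands, 6 crossings.
Writhe w = (#positive) - (#negative) = 3 - 3 = 0.
Enumerate smoothing states for the bracket polynomial. There are 2^6 = 64 states.
For each crossing: s=0 is the vertical smoothing, s=1 horizontal. Crossing k contributes A^(sign_k * (1 - 2*s_k)); loop factor d = -A^2 - A^-2.
Tabulate the states by total A-exponent and number of loops L (A-exp: L × count):
  A^6: L=4 ×1
  A^4: L=3 ×6
  A^2: L=2 ×14, L=4 ×1
  A^0: L=1 ×13, L=3 ×7
  A^-2: L=2 ×14, L=4 ×1
  A^-4: L=3 ×6
  A^-6: L=4 ×1
Each group contributes A^e * Σ count * d^(L-1):
Powers of d = -A^2 - A^-2: d^2 = A^4 + 2 + A^-4; d^3 = -A^6 - 3*A^2 - 3*A^-2 - A^-6.
  A^6 * (d^3) = -A^12 - 3*A^8 - 3*A^4 - 1
  A^4 * (6*d^2) = 6*A^8 + 12*A^4 + 6
  A^2 * (14*d + d^3) = -A^8 - 17*A^4 - 17 - A^-4
  A^0 * (13 + 7*d^2) = 7*A^4 + 27 + 7*A^-4
  A^-2 * (14*d + d^3) = -A^4 - 17 - 17*A^-4 - A^-8
  A^-4 * (6*d^2) = 6 + 12*A^-4 + 6*A^-8
  A^-6 * (d^3) = -1 - 3*A^-4 - 3*A^-8 - A^-12
Summing the groups: <K> = -A^12 + 2*A^8 - 2*A^4 + 3 - 2*A^-4 + 2*A^-8 - A^-12
Normalise by the writhe: (-A^3)^(-w) = (-A^3)^(0) = 1, so f(A) = 1 * <K> = -A^12 + 2*A^8 - 2*A^4 + 3 - 2*A^-4 + 2*A^-8 - A^-12.
Substitute A = t^(-1/4), i.e. A^e → t^(-e/4): V(t) = -t^3 + 2*t^2 - 2*t + 3 - 2*t^-1 + 2*t^-2 - t^-3

Answer: -t^3 + 2*t^2 - 2*t + 3 - 2*t^-1 + 2*t^-2 - t^-3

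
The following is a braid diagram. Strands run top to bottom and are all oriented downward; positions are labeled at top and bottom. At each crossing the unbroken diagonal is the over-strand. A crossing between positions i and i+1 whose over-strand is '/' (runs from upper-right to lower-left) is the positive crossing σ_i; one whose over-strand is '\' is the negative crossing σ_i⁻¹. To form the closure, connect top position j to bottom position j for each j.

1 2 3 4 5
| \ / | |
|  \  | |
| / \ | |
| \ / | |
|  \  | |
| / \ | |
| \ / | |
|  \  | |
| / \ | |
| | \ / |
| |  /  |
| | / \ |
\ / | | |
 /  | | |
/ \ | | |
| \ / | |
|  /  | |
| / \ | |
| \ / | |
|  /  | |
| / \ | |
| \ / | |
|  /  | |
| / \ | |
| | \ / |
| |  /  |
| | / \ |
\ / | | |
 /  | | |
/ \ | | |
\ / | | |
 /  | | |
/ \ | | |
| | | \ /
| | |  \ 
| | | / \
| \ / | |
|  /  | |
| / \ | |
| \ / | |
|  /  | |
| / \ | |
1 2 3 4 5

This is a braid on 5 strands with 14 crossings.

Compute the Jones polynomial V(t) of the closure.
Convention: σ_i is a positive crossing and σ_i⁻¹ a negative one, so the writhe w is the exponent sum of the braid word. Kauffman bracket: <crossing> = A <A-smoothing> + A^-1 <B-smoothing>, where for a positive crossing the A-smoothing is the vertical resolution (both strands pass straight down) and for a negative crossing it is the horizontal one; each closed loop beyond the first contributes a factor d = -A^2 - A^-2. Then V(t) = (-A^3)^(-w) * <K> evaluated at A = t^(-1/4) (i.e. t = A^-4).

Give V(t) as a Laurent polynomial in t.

Reading the diagram top to bottom ('/'-over between positions i,i+1 = s_i, '\'-over = s_i^-1): braid word = s2^-1 s2^-1 s2^-1 s3 s1 s2 s2 s2 s3 s1 s1 s4^-1 s2 s2.
The presented braid s2^-1 s2^-1 s2^-1 s3 s1 s2 s2 s2 s3 s1 s1 s4^-1 s2 s2 on 5 strands reduces by inverse Markov moves (closure unchanged at each step):
  Deconjugate: the word is γ·β·γ⁻¹ with γ = s2^-1 s2^-1 (prefix) and γ⁻¹ = s2 s2 (suffix); strip both.
  Destabilize: the word has the form β·s4^-1 where s4^-1 occurs only as the final letter (β ∈ B_4); drop it and the last strand → 4 strands.
Reduced to β = s2^-1 s3 s1 s2 s2 s2 s3 s1 s1 on 4 strands, 9 crossings.
Compute on β:
Braid: s2^-1 s3 s1 s2 s2 s2 s3 s1 s1 on 4 strands, 9 crossings.
Writhe w = (#positive) - (#negative) = 8 - 1 = 7.
Computing the Kauffman bracket via state sum. There are 2^9 = 512 states.
Each crossing splits two ways (0=vertical, 1=horizontal). The state's weight is A^(#A-smoothings - #B-smoothings) * d^(loops - 1).
Tabulate the states by total A-exponent and number of loops L (A-exp: L × count):
  A^9: L=3 ×1
  A^7: L=2 ×5, L=4 ×4
  A^5: L=1 ×6, L=3 ×27, L=5 ×3
  A^3: L=2 ×57, L=4 ×26, L=6 ×1
  A^1: L=1 ×39, L=3 ×77, L=5 ×10
  A^-1: L=2 ×81, L=4 ×44, L=6 ×1
  A^-3: L=3 ×73, L=5 ×11
  A^-5: L=4 ×35, L=6 ×1
  A^-7: L=5 ×9
  A^-9: L=6 ×1
Each group contributes A^e * Σ count * d^(L-1):
Powers of d = -A^2 - A^-2: d^2 = A^4 + 2 + A^-4; d^3 = -A^6 - 3*A^2 - 3*A^-2 - A^-6; d^4 = A^8 + 4*A^4 + 6 + 4*A^-4 + A^-8; d^5 = -A^10 - 5*A^6 - 10*A^2 - 10*A^-2 - 5*A^-6 - A^-10.
  A^9 * (d^2) = A^13 + 2*A^9 + A^5
  A^7 * (5*d + 4*d^3) = -4*A^13 - 17*A^9 - 17*A^5 - 4*A
  A^5 * (6 + 27*d^2 + 3*d^4) = 3*A^13 + 39*A^9 + 78*A^5 + 39*A + 3*A^-3
  A^3 * (57*d + 26*d^3 + d^5) = -A^13 - 31*A^9 - 145*A^5 - 145*A - 31*A^-3 - A^-7
  A^1 * (39 + 77*d^2 + 10*d^4) = 10*A^9 + 117*A^5 + 253*A + 117*A^-3 + 10*A^-7
  A^-1 * (81*d + 44*d^3 + d^5) = -A^9 - 49*A^5 - 223*A - 223*A^-3 - 49*A^-7 - A^-11
  A^-3 * (73*d^2 + 11*d^4) = 11*A^5 + 117*A + 212*A^-3 + 117*A^-7 + 11*A^-11
  A^-5 * (35*d^3 + d^5) = -A^5 - 40*A - 115*A^-3 - 115*A^-7 - 40*A^-11 - A^-15
  A^-7 * (9*d^4) = 9*A + 36*A^-3 + 54*A^-7 + 36*A^-11 + 9*A^-15
  A^-9 * (d^5) = -A - 5*A^-3 - 10*A^-7 - 10*A^-11 - 5*A^-15 - A^-19
Summing the groups: <K> = -A^13 + 2*A^9 - 5*A^5 + 5*A - 6*A^-3 + 6*A^-7 - 4*A^-11 + 3*A^-15 - A^-19
Normalise by the writhe: (-A^3)^(-w) = (-A^3)^(-7) = -A^-21, so f(A) = -A^-21 * <K> = A^-8 - 2*A^-12 + 5*A^-16 - 5*A^-20 + 6*A^-24 - 6*A^-28 + 4*A^-32 - 3*A^-36 + A^-40.
Substitute A = t^(-1/4), i.e. A^e → t^(-e/4): V(t) = t^10 - 3*t^9 + 4*t^8 - 6*t^7 + 6*t^6 - 5*t^5 + 5*t^4 - 2*t^3 + t^2

Answer: t^10 - 3*t^9 + 4*t^8 - 6*t^7 + 6*t^6 - 5*t^5 + 5*t^4 - 2*t^3 + t^2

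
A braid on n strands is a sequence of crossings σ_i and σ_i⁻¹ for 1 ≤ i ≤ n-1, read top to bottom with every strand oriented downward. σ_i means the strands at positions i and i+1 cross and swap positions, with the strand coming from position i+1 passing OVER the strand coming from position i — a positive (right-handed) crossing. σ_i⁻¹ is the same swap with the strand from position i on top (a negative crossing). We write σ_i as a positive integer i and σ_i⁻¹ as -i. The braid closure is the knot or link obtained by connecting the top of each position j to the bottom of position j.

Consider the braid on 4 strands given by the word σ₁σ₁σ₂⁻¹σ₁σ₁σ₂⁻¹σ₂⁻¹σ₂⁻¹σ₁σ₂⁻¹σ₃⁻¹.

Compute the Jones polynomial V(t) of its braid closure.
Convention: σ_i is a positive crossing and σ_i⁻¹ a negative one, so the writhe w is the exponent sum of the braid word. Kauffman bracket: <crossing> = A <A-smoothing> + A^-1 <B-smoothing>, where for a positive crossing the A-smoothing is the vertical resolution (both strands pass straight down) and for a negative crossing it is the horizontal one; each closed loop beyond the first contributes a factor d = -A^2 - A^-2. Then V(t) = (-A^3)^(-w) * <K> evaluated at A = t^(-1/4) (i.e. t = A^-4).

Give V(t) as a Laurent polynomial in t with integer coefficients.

The presented braid s1 s1 s2^-1 s1 s1 s2^-1 s2^-1 s2^-1 s1 s2^-1 s3^-1 on 4 strands reduces by inverse Markov moves (closure unchanged at each step):
  Destabilize: the word has the form β·s3^-1 where s3^-1 occurs only as the final letter (β ∈ B_3); drop it and the last strand → 3 strands.
Reduced to β = s1 s1 s2^-1 s1 s1 s2^-1 s2^-1 s2^-1 s1 s2^-1 on 3 strands, 10 crossings.
Compute on β:
Braid: s1 s1 s2^-1 s1 s1 s2^-1 s2^-1 s2^-1 s1 s2^-1 on 3 strands, 10 crossings.
Writhe w = (#positive) - (#negative) = 5 - 5 = 0.
State-sum expansion of <K>. There are 2^10 = 1024 states.
For each crossing: s=0 is the vertical smoothing, s=1 horizontal. Crossing k contributes A^(sign_k * (1 - 2*s_k)); loop factor d = -A^2 - A^-2.
Tabulate the states by total A-exponent and number of loops L (A-exp: L × count):
  A^10: L=6 ×1
  A^8: L=5 ×10
  A^6: L=4 ×43, L=6 ×2
  A^4: L=3 ×98, L=5 ×22
  A^2: L=2 ×121, L=4 ×83, L=6 ×6
  A^0: L=1 ×73, L=3 ×140, L=5 ×38, L=7 ×1
  A^-2: L=2 ×121, L=4 ×79, L=6 ×10
  A^-4: L=3 ×95, L=5 ×24, L=7 ×1
  A^-6: L=4 ×42, L=6 ×3
  A^-8: L=5 ×10
  A^-10: L=6 ×1
Each group contributes A^e * Σ count * d^(L-1):
Powers of d = -A^2 - A^-2: d^2 = A^4 + 2 + A^-4; d^3 = -A^6 - 3*A^2 - 3*A^-2 - A^-6; d^4 = A^8 + 4*A^4 + 6 + 4*A^-4 + A^-8; d^5 = -A^10 - 5*A^6 - 10*A^2 - 10*A^-2 - 5*A^-6 - A^-10; d^6 = A^12 + 6*A^8 + 15*A^4 + 20 + 15*A^-4 + 6*A^-8 + A^-12.
  A^10 * (d^5) = -A^20 - 5*A^16 - 10*A^12 - 10*A^8 - 5*A^4 - 1
  A^8 * (10*d^4) = 10*A^16 + 40*A^12 + 60*A^8 + 40*A^4 + 10
  A^6 * (43*d^3 + 2*d^5) = -2*A^16 - 53*A^12 - 149*A^8 - 149*A^4 - 53 - 2*A^-4
  A^4 * (98*d^2 + 22*d^4) = 22*A^12 + 186*A^8 + 328*A^4 + 186 + 22*A^-4
  A^2 * (121*d + 83*d^3 + 6*d^5) = -6*A^12 - 113*A^8 - 430*A^4 - 430 - 113*A^-4 - 6*A^-8
  A^0 * (73 + 140*d^2 + 38*d^4 + d^6) = A^12 + 44*A^8 + 307*A^4 + 601 + 307*A^-4 + 44*A^-8 + A^-12
  A^-2 * (121*d + 79*d^3 + 10*d^5) = -10*A^8 - 129*A^4 - 458 - 458*A^-4 - 129*A^-8 - 10*A^-12
  A^-4 * (95*d^2 + 24*d^4 + d^6) = A^8 + 30*A^4 + 206 + 354*A^-4 + 206*A^-8 + 30*A^-12 + A^-16
  A^-6 * (42*d^3 + 3*d^5) = -3*A^4 - 57 - 156*A^-4 - 156*A^-8 - 57*A^-12 - 3*A^-16
  A^-8 * (10*d^4) = 10 + 40*A^-4 + 60*A^-8 + 40*A^-12 + 10*A^-16
  A^-10 * (d^5) = -1 - 5*A^-4 - 10*A^-8 - 10*A^-12 - 5*A^-16 - A^-20
Summing the groups: <K> = -A^20 + 3*A^16 - 6*A^12 + 9*A^8 - 11*A^4 + 13 - 11*A^-4 + 9*A^-8 - 6*A^-12 + 3*A^-16 - A^-20
Normalise by the writhe: (-A^3)^(-w) = (-A^3)^(0) = 1, so f(A) = 1 * <K> = -A^20 + 3*A^16 - 6*A^12 + 9*A^8 - 11*A^4 + 13 - 11*A^-4 + 9*A^-8 - 6*A^-12 + 3*A^-16 - A^-20.
Substitute A = t^(-1/4), i.e. A^e → t^(-e/4): V(t) = -t^5 + 3*t^4 - 6*t^3 + 9*t^2 - 11*t + 13 - 11*t^-1 + 9*t^-2 - 6*t^-3 + 3*t^-4 - t^-5

Answer: -t^5 + 3*t^4 - 6*t^3 + 9*t^2 - 11*t + 13 - 11*t^-1 + 9*t^-2 - 6*t^-3 + 3*t^-4 - t^-5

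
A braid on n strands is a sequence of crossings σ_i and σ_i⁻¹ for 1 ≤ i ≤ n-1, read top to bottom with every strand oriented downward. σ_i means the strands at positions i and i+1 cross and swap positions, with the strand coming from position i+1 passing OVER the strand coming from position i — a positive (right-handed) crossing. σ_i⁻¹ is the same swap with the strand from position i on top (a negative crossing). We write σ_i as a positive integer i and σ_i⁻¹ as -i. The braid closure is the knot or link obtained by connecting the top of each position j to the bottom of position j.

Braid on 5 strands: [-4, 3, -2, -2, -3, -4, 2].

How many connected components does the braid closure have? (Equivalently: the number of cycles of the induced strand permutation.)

4

Derivation:
Track the strand permutation on 5 strands, starting from identity.
  step 1: s4^-1 swaps positions 4,5 -> [1 2 3 5 4]
  step 2: s3 swaps positions 3,4 -> [1 2 5 3 4]
  step 3: s2^-1 swaps positions 2,3 -> [1 5 2 3 4]
  step 4: s2^-1 swaps positions 2,3 -> [1 2 5 3 4]
  step 5: s3^-1 swaps positions 3,4 -> [1 2 3 5 4]
  step 6: s4^-1 swaps positions 4,5 -> [1 2 3 4 5]
  step 7: s2 swaps positions 2,3 -> [1 3 2 4 5]
Final permutation (position -> original strand): [1 3 2 4 5]
Closure components = cycle count of this permutation = 4.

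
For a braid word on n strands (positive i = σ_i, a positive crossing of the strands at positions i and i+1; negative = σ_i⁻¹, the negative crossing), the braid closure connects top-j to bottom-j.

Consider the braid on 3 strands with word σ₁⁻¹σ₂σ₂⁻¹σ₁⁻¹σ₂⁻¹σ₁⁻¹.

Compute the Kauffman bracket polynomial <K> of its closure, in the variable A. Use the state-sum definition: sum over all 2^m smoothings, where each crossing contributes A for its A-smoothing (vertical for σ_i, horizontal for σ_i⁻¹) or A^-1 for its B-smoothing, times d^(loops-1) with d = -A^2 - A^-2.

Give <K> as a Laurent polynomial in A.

-A^4 + 1 + A^-8

Derivation:
First cancel adjacent σ_i σ_i⁻¹ pairs (Reidemeister II — same braid, same closure): s1^-1 s2 s2^-1 s1^-1 s2^-1 s1^-1 → s1^-1 s1^-1 s2^-1 s1^-1.
Braid: s1^-1 s1^-1 s2^-1 s1^-1 on 3 strands, 4 crossings.
Writhe w = (#positive) - (#negative) = 0 - 4 = -4.
State-sum expansion of <K>. There are 2^4 = 16 states.
For each crossing: s=0 is the vertical smoothing, s=1 horizontal. Crossing k contributes A^(sign_k * (1 - 2*s_k)); loop factor d = -A^2 - A^-2.
  state 0000: A-exp=-4, loops=3, term = A^-4 * d^2
  state 0001: A-exp=-2, loops=2, term = A^-2 * d^1
  state 0010: A-exp=-2, loops=2, term = A^-2 * d^1
  state 0011: A-exp=+0, loops=1, term = A^0 * d^0
  state 0100: A-exp=-2, loops=2, term = A^-2 * d^1
  state 0101: A-exp=+0, loops=3, term = A^0 * d^2
  state 0110: A-exp=+0, loops=1, term = A^0 * d^0
  state 0111: A-exp=+2, loops=2, term = A^2 * d^1
  state 1000: A-exp=-2, loops=2, term = A^-2 * d^1
  state 1001: A-exp=+0, loops=3, term = A^0 * d^2
  state 1010: A-exp=+0, loops=1, term = A^0 * d^0
  state 1011: A-exp=+2, loops=2, term = A^2 * d^1
  state 1100: A-exp=+0, loops=3, term = A^0 * d^2
  state 1101: A-exp=+2, loops=4, term = A^2 * d^3
  state 1110: A-exp=+2, loops=2, term = A^2 * d^1
  state 1111: A-exp=+4, loops=3, term = A^4 * d^2
Collect the terms by A-exponent (count of states per loop number):
Powers of d = -A^2 - A^-2: d^2 = A^4 + 2 + A^-4; d^3 = -A^6 - 3*A^2 - 3*A^-2 - A^-6.
  A^4 * (d^2) = A^8 + 2*A^4 + 1
  A^2 * (3*d + d^3) = -A^8 - 6*A^4 - 6 - A^-4
  A^0 * (3 + 3*d^2) = 3*A^4 + 9 + 3*A^-4
  A^-2 * (4*d) = -4 - 4*A^-4
  A^-4 * (d^2) = 1 + 2*A^-4 + A^-8
Summing the groups: <K> = -A^4 + 1 + A^-8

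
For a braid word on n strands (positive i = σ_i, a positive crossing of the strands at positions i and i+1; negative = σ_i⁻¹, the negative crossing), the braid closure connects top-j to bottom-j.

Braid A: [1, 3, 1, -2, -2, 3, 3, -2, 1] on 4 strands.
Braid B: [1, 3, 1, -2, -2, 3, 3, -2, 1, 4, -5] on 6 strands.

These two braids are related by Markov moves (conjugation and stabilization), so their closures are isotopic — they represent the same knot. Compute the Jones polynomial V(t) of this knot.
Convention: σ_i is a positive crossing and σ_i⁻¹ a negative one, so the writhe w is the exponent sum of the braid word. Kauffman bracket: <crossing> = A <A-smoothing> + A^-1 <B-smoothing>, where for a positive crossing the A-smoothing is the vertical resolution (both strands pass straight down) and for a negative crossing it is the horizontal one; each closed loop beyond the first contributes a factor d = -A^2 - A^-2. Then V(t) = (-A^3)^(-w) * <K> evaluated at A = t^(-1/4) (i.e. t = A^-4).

t^7 - 3*t^6 + 4*t^5 - 6*t^4 + 7*t^3 - 6*t^2 + 6*t - 3 + 2*t^-1 - t^-2

Derivation:
Markov-equivalent braids have isotopic closures, hence identical knot invariants. Strip the Markov moves from each word to reach a common short braid β, then compute V(t) once on β.
Braid A: s1 s3 s1 s2^-1 s2^-1 s3 s3 s2^-1 s1 on 4 strands has no conjugating prefix/suffix or stabilization to strip; take β = s1 s3 s1 s2^-1 s2^-1 s3 s3 s2^-1 s1.
Braid B: s1 s3 s1 s2^-1 s2^-1 s3 s3 s2^-1 s1 s4 s5^-1 on 6 strands reduces by inverse Markov moves (closure unchanged at each step):
  Destabilize: the word has the form β·s5^-1 where s5^-1 occurs only as the final letter (β ∈ B_5); drop it and the last strand → 5 strands.
  Destabilize: the word has the form β·s4 where s4 occurs only as the final letter (β ∈ B_4); drop it and the last strand → 4 strands.
Reduced to β = s1 s3 s1 s2^-1 s2^-1 s3 s3 s2^-1 s1 on 4 strands, 9 crossings.
Both give the same β = s1 s3 s1 s2^-1 s2^-1 s3 s3 s2^-1 s1 on 4 strands, so one state sum suffices:
Braid: s1 s3 s1 s2^-1 s2^-1 s3 s3 s2^-1 s1 on 4 strands, 9 crossings.
Writhe w = (#positive) - (#negative) = 6 - 3 = 3.
State-sum expansion of <K>. There are 2^9 = 512 states.
For each crossing: s=0 is the vertical smoothing, s=1 horizontal. Crossing k contributes A^(sign_k * (1 - 2*s_k)); loop factor d = -A^2 - A^-2.
Tabulate the states by total A-exponent and number of loops L (A-exp: L × count):
  A^9: L=5 ×1
  A^7: L=4 ×9
  A^5: L=3 ×32, L=5 ×4
  A^3: L=2 ×55, L=4 ×28, L=6 ×1
  A^1: L=1 ×39, L=3 ×77, L=5 ×10
  A^-1: L=2 ×81, L=4 ×44, L=6 ×1
  A^-3: L=3 ×73, L=5 ×11
  A^-5: L=4 ×35, L=6 ×1
  A^-7: L=5 ×9
  A^-9: L=6 ×1
Each group contributes A^e * Σ count * d^(L-1):
Powers of d = -A^2 - A^-2: d^2 = A^4 + 2 + A^-4; d^3 = -A^6 - 3*A^2 - 3*A^-2 - A^-6; d^4 = A^8 + 4*A^4 + 6 + 4*A^-4 + A^-8; d^5 = -A^10 - 5*A^6 - 10*A^2 - 10*A^-2 - 5*A^-6 - A^-10.
  A^9 * (d^4) = A^17 + 4*A^13 + 6*A^9 + 4*A^5 + A
  A^7 * (9*d^3) = -9*A^13 - 27*A^9 - 27*A^5 - 9*A
  A^5 * (32*d^2 + 4*d^4) = 4*A^13 + 48*A^9 + 88*A^5 + 48*A + 4*A^-3
  A^3 * (55*d + 28*d^3 + d^5) = -A^13 - 33*A^9 - 149*A^5 - 149*A - 33*A^-3 - A^-7
  A^1 * (39 + 77*d^2 + 10*d^4) = 10*A^9 + 117*A^5 + 253*A + 117*A^-3 + 10*A^-7
  A^-1 * (81*d + 44*d^3 + d^5) = -A^9 - 49*A^5 - 223*A - 223*A^-3 - 49*A^-7 - A^-11
  A^-3 * (73*d^2 + 11*d^4) = 11*A^5 + 117*A + 212*A^-3 + 117*A^-7 + 11*A^-11
  A^-5 * (35*d^3 + d^5) = -A^5 - 40*A - 115*A^-3 - 115*A^-7 - 40*A^-11 - A^-15
  A^-7 * (9*d^4) = 9*A + 36*A^-3 + 54*A^-7 + 36*A^-11 + 9*A^-15
  A^-9 * (d^5) = -A - 5*A^-3 - 10*A^-7 - 10*A^-11 - 5*A^-15 - A^-19
Summing the groups: <K> = A^17 - 2*A^13 + 3*A^9 - 6*A^5 + 6*A - 7*A^-3 + 6*A^-7 - 4*A^-11 + 3*A^-15 - A^-19
Normalise by the writhe: (-A^3)^(-w) = (-A^3)^(-3) = -A^-9, so f(A) = -A^-9 * <K> = -A^8 + 2*A^4 - 3 + 6*A^-4 - 6*A^-8 + 7*A^-12 - 6*A^-16 + 4*A^-20 - 3*A^-24 + A^-28.
Substitute A = t^(-1/4), i.e. A^e → t^(-e/4): V(t) = t^7 - 3*t^6 + 4*t^5 - 6*t^4 + 7*t^3 - 6*t^2 + 6*t - 3 + 2*t^-1 - t^-2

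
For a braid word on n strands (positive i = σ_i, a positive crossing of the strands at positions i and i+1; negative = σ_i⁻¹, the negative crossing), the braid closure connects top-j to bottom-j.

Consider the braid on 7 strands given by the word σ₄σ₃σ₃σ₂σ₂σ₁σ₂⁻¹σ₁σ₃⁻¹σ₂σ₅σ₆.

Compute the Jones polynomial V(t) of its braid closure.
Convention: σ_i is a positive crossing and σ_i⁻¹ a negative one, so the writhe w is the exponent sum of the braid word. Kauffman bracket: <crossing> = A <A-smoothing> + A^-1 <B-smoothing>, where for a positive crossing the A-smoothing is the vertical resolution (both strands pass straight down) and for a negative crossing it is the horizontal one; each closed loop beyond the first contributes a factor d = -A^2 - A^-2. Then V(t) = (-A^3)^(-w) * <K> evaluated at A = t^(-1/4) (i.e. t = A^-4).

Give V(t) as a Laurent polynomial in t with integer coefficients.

-t^8 + t^7 - 2*t^6 + 3*t^5 - 2*t^4 + 3*t^3 - 2*t^2 + t

Derivation:
The presented braid s4 s3 s3 s2 s2 s1 s2^-1 s1 s3^-1 s2 s5 s6 on 7 strands reduces by inverse Markov moves (closure unchanged at each step):
  Destabilize: the word has the form β·s6 where s6 occurs only as the final letter (β ∈ B_6); drop it and the last strand → 6 strands.
  Destabilize: the word has the form β·s5 where s5 occurs only as the final letter (β ∈ B_5); drop it and the last strand → 5 strands.
Reduced to β = s4 s3 s3 s2 s2 s1 s2^-1 s1 s3^-1 s2 on 5 strands, 10 crossings.
Compute on β:
Braid: s4 s3 s3 s2 s2 s1 s2^-1 s1 s3^-1 s2 on 5 strands, 10 crossings.
Writhe w = (#positive) - (#negative) = 8 - 2 = 6.
Enumerate smoothing states for the bracket polynomial. There are 2^10 = 1024 states.
Smooth each crossing (0=||, 1=⌣⌢); contribution A^(Σ sign_k(1-2s_k)) * d^(L-1).
Tabulate the states by total A-exponent and number of loops L (A-exp: L × count):
  A^10: L=3 ×1
  A^8: L=2 ×3, L=4 ×7
  A^6: L=1 ×2, L=3 ×29, L=5 ×14
  A^4: L=2 ×39, L=4 ×72, L=6 ×9
  A^2: L=1 ×17, L=3 ×137, L=5 ×54, L=7 ×2
  A^0: L=2 ×109, L=4 ×128, L=6 ×15
  A^-2: L=1 ×30, L=3 ×132, L=5 ×47, L=7 ×1
  A^-4: L=2 ×49, L=4 ×65, L=6 ×6
  A^-6: L=3 ×31, L=5 ×14
  A^-8: L=4 ×9, L=6 ×1
  A^-10: L=5 ×1
Each group contributes A^e * Σ count * d^(L-1):
Powers of d = -A^2 - A^-2: d^2 = A^4 + 2 + A^-4; d^3 = -A^6 - 3*A^2 - 3*A^-2 - A^-6; d^4 = A^8 + 4*A^4 + 6 + 4*A^-4 + A^-8; d^5 = -A^10 - 5*A^6 - 10*A^2 - 10*A^-2 - 5*A^-6 - A^-10; d^6 = A^12 + 6*A^8 + 15*A^4 + 20 + 15*A^-4 + 6*A^-8 + A^-12.
  A^10 * (d^2) = A^14 + 2*A^10 + A^6
  A^8 * (3*d + 7*d^3) = -7*A^14 - 24*A^10 - 24*A^6 - 7*A^2
  A^6 * (2 + 29*d^2 + 14*d^4) = 14*A^14 + 85*A^10 + 144*A^6 + 85*A^2 + 14*A^-2
  A^4 * (39*d + 72*d^3 + 9*d^5) = -9*A^14 - 117*A^10 - 345*A^6 - 345*A^2 - 117*A^-2 - 9*A^-6
  A^2 * (17 + 137*d^2 + 54*d^4 + 2*d^6) = 2*A^14 + 66*A^10 + 383*A^6 + 655*A^2 + 383*A^-2 + 66*A^-6 + 2*A^-10
  A^0 * (109*d + 128*d^3 + 15*d^5) = -15*A^10 - 203*A^6 - 643*A^2 - 643*A^-2 - 203*A^-6 - 15*A^-10
  A^-2 * (30 + 132*d^2 + 47*d^4 + d^6) = A^10 + 53*A^6 + 335*A^2 + 596*A^-2 + 335*A^-6 + 53*A^-10 + A^-14
  A^-4 * (49*d + 65*d^3 + 6*d^5) = -6*A^6 - 95*A^2 - 304*A^-2 - 304*A^-6 - 95*A^-10 - 6*A^-14
  A^-6 * (31*d^2 + 14*d^4) = 14*A^2 + 87*A^-2 + 146*A^-6 + 87*A^-10 + 14*A^-14
  A^-8 * (9*d^3 + d^5) = -A^2 - 14*A^-2 - 37*A^-6 - 37*A^-10 - 14*A^-14 - A^-18
  A^-10 * (d^4) = A^-2 + 4*A^-6 + 6*A^-10 + 4*A^-14 + A^-18
Summing the groups: <K> = A^14 - 2*A^10 + 3*A^6 - 2*A^2 + 3*A^-2 - 2*A^-6 + A^-10 - A^-14
Normalise by the writhe: (-A^3)^(-w) = (-A^3)^(-6) = A^-18, so f(A) = A^-18 * <K> = A^-4 - 2*A^-8 + 3*A^-12 - 2*A^-16 + 3*A^-20 - 2*A^-24 + A^-28 - A^-32.
Substitute A = t^(-1/4), i.e. A^e → t^(-e/4): V(t) = -t^8 + t^7 - 2*t^6 + 3*t^5 - 2*t^4 + 3*t^3 - 2*t^2 + t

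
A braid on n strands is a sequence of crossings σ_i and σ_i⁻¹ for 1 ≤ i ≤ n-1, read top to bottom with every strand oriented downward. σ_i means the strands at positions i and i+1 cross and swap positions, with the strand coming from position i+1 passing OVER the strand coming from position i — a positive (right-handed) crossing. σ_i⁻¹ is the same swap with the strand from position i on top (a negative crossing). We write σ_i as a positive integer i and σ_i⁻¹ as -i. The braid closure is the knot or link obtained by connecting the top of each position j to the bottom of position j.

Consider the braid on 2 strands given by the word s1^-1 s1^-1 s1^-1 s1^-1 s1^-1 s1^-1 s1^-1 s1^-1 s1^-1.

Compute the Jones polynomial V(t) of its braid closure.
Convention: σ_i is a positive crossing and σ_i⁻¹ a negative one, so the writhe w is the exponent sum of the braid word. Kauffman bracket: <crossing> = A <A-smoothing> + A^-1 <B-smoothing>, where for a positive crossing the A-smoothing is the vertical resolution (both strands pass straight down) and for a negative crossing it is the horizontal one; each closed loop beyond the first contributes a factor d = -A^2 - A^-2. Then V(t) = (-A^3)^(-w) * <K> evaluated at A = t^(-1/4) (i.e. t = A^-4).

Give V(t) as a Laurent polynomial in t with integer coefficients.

t^-4 + t^-6 - t^-7 + t^-8 - t^-9 + t^-10 - t^-11 + t^-12 - t^-13

Derivation:
Braid: s1^-1 s1^-1 s1^-1 s1^-1 s1^-1 s1^-1 s1^-1 s1^-1 s1^-1 on 2 strands, 9 crossings.
Writhe w = (#positive) - (#negative) = 0 - 9 = -9.
State-sum expansion of <K>. There are 2^9 = 512 states.
Each crossing splits two ways (0=vertical, 1=horizontal). The state's weight is A^(#A-smoothings - #B-smoothings) * d^(loops - 1).
Tabulate the states by total A-exponent and number of loops L (A-exp: L × count):
  A^9: L=9 ×1
  A^7: L=8 ×9
  A^5: L=7 ×36
  A^3: L=6 ×84
  A^1: L=5 ×126
  A^-1: L=4 ×126
  A^-3: L=3 ×84
  A^-5: L=2 ×36
  A^-7: L=1 ×9
  A^-9: L=2 ×1
Each group contributes A^e * Σ count * d^(L-1):
Powers of d = -A^2 - A^-2: d^2 = A^4 + 2 + A^-4; d^3 = -A^6 - 3*A^2 - 3*A^-2 - A^-6; d^4 = A^8 + 4*A^4 + 6 + 4*A^-4 + A^-8; d^5 = -A^10 - 5*A^6 - 10*A^2 - 10*A^-2 - 5*A^-6 - A^-10; d^6 = A^12 + 6*A^8 + 15*A^4 + 20 + 15*A^-4 + 6*A^-8 + A^-12; d^7 = -A^14 - 7*A^10 - 21*A^6 - 35*A^2 - 35*A^-2 - 21*A^-6 - 7*A^-10 - A^-14; d^8 = A^16 + 8*A^12 + 28*A^8 + 56*A^4 + 70 + 56*A^-4 + 28*A^-8 + 8*A^-12 + A^-16.
  A^9 * (d^8) = A^25 + 8*A^21 + 28*A^17 + 56*A^13 + 70*A^9 + 56*A^5 + 28*A + 8*A^-3 + A^-7
  A^7 * (9*d^7) = -9*A^21 - 63*A^17 - 189*A^13 - 315*A^9 - 315*A^5 - 189*A - 63*A^-3 - 9*A^-7
  A^5 * (36*d^6) = 36*A^17 + 216*A^13 + 540*A^9 + 720*A^5 + 540*A + 216*A^-3 + 36*A^-7
  A^3 * (84*d^5) = -84*A^13 - 420*A^9 - 840*A^5 - 840*A - 420*A^-3 - 84*A^-7
  A^1 * (126*d^4) = 126*A^9 + 504*A^5 + 756*A + 504*A^-3 + 126*A^-7
  A^-1 * (126*d^3) = -126*A^5 - 378*A - 378*A^-3 - 126*A^-7
  A^-3 * (84*d^2) = 84*A + 168*A^-3 + 84*A^-7
  A^-5 * (36*d) = -36*A^-3 - 36*A^-7
  A^-7 * (9) = 9*A^-7
  A^-9 * (d) = -A^-7 - A^-11
Summing the groups: <K> = A^25 - A^21 + A^17 - A^13 + A^9 - A^5 + A - A^-3 - A^-11
Normalise by the writhe: (-A^3)^(-w) = (-A^3)^(9) = -A^27, so f(A) = -A^27 * <K> = -A^52 + A^48 - A^44 + A^40 - A^36 + A^32 - A^28 + A^24 + A^16.
Substitute A = t^(-1/4), i.e. A^e → t^(-e/4): V(t) = t^-4 + t^-6 - t^-7 + t^-8 - t^-9 + t^-10 - t^-11 + t^-12 - t^-13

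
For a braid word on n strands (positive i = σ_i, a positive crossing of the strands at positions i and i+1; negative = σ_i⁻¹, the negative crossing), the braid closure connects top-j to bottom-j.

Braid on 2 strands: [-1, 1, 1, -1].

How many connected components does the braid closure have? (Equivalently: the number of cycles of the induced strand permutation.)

2

Derivation:
Track the strand permutation on 2 strands, starting from identity.
  step 1: s1^-1 swaps positions 1,2 -> [2 1]
  step 2: s1 swaps positions 1,2 -> [1 2]
  step 3: s1 swaps positions 1,2 -> [2 1]
  step 4: s1^-1 swaps positions 1,2 -> [1 2]
Final permutation (position -> original strand): [1 2]
Closure components = cycle count of this permutation = 2.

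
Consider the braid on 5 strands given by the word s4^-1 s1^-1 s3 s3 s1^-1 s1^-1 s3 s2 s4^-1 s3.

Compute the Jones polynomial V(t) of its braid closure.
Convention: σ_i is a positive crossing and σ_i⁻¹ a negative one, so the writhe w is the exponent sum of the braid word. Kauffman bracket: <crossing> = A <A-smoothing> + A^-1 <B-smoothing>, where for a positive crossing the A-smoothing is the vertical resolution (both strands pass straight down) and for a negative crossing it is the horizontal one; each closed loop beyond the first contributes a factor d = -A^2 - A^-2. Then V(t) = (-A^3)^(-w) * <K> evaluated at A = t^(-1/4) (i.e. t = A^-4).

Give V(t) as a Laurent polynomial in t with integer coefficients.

Braid: s4^-1 s1^-1 s3 s3 s1^-1 s1^-1 s3 s2 s4^-1 s3 on 5 strands, 10 crossings.
Writhe w = (#positive) - (#negative) = 5 - 5 = 0.
Enumerate smoothing states for the bracket polynomial. There are 2^10 = 1024 states.
Smooth each crossing (0=||, 1=⌣⌢); contribution A^(Σ sign_k(1-2s_k)) * d^(L-1).
Tabulate the states by total A-exponent and number of loops L (A-exp: L × count):
  A^10: L=6 ×1
  A^8: L=5 ×10
  A^6: L=4 ×41, L=6 ×4
  A^4: L=3 ×83, L=5 ×36, L=7 ×1
  A^2: L=2 ×84, L=4 ×107, L=6 ×19
  A^0: L=1 ×33, L=3 ×143, L=5 ×70, L=7 ×6
  A^-2: L=2 ×68, L=4 ×116, L=6 ×25, L=8 ×1
  A^-4: L=3 ×64, L=5 ×52, L=7 ×4
  A^-6: L=4 ×33, L=6 ×12
  A^-8: L=5 ×9, L=7 ×1
  A^-10: L=6 ×1
Each group contributes A^e * Σ count * d^(L-1):
Powers of d = -A^2 - A^-2: d^2 = A^4 + 2 + A^-4; d^3 = -A^6 - 3*A^2 - 3*A^-2 - A^-6; d^4 = A^8 + 4*A^4 + 6 + 4*A^-4 + A^-8; d^5 = -A^10 - 5*A^6 - 10*A^2 - 10*A^-2 - 5*A^-6 - A^-10; d^6 = A^12 + 6*A^8 + 15*A^4 + 20 + 15*A^-4 + 6*A^-8 + A^-12; d^7 = -A^14 - 7*A^10 - 21*A^6 - 35*A^2 - 35*A^-2 - 21*A^-6 - 7*A^-10 - A^-14.
  A^10 * (d^5) = -A^20 - 5*A^16 - 10*A^12 - 10*A^8 - 5*A^4 - 1
  A^8 * (10*d^4) = 10*A^16 + 40*A^12 + 60*A^8 + 40*A^4 + 10
  A^6 * (41*d^3 + 4*d^5) = -4*A^16 - 61*A^12 - 163*A^8 - 163*A^4 - 61 - 4*A^-4
  A^4 * (83*d^2 + 36*d^4 + d^6) = A^16 + 42*A^12 + 242*A^8 + 402*A^4 + 242 + 42*A^-4 + A^-8
  A^2 * (84*d + 107*d^3 + 19*d^5) = -19*A^12 - 202*A^8 - 595*A^4 - 595 - 202*A^-4 - 19*A^-8
  A^0 * (33 + 143*d^2 + 70*d^4 + 6*d^6) = 6*A^12 + 106*A^8 + 513*A^4 + 859 + 513*A^-4 + 106*A^-8 + 6*A^-12
  A^-2 * (68*d + 116*d^3 + 25*d^5 + d^7) = -A^12 - 32*A^8 - 262*A^4 - 701 - 701*A^-4 - 262*A^-8 - 32*A^-12 - A^-16
  A^-4 * (64*d^2 + 52*d^4 + 4*d^6) = 4*A^8 + 76*A^4 + 332 + 520*A^-4 + 332*A^-8 + 76*A^-12 + 4*A^-16
  A^-6 * (33*d^3 + 12*d^5) = -12*A^4 - 93 - 219*A^-4 - 219*A^-8 - 93*A^-12 - 12*A^-16
  A^-8 * (9*d^4 + d^6) = A^4 + 15 + 51*A^-4 + 74*A^-8 + 51*A^-12 + 15*A^-16 + A^-20
  A^-10 * (d^5) = -1 - 5*A^-4 - 10*A^-8 - 10*A^-12 - 5*A^-16 - A^-20
Summing the groups: <K> = -A^20 + 2*A^16 - 3*A^12 + 5*A^8 - 5*A^4 + 6 - 5*A^-4 + 3*A^-8 - 2*A^-12 + A^-16
Normalise by the writhe: (-A^3)^(-w) = (-A^3)^(0) = 1, so f(A) = 1 * <K> = -A^20 + 2*A^16 - 3*A^12 + 5*A^8 - 5*A^4 + 6 - 5*A^-4 + 3*A^-8 - 2*A^-12 + A^-16.
Substitute A = t^(-1/4), i.e. A^e → t^(-e/4): V(t) = t^4 - 2*t^3 + 3*t^2 - 5*t + 6 - 5*t^-1 + 5*t^-2 - 3*t^-3 + 2*t^-4 - t^-5

Answer: t^4 - 2*t^3 + 3*t^2 - 5*t + 6 - 5*t^-1 + 5*t^-2 - 3*t^-3 + 2*t^-4 - t^-5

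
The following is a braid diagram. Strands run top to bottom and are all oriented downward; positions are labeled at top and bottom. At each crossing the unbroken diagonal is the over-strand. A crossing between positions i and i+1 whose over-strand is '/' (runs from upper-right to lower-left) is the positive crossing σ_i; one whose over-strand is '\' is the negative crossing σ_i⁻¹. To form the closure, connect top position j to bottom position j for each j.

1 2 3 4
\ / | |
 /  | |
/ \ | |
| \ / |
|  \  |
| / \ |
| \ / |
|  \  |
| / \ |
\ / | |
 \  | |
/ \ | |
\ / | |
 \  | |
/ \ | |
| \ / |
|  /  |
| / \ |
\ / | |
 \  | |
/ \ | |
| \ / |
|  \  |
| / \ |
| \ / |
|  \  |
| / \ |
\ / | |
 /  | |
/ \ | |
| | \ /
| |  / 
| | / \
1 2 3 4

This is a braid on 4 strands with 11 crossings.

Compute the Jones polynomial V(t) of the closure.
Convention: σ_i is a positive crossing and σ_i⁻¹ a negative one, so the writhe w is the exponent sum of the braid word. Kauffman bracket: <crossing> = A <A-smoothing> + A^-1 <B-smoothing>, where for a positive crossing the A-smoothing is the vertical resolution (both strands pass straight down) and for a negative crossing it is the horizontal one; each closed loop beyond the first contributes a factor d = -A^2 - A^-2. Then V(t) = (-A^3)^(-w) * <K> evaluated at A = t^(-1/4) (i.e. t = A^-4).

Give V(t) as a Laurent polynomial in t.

Reading the diagram top to bottom ('/'-over between positions i,i+1 = s_i, '\'-over = s_i^-1): braid word = s1 s2^-1 s2^-1 s1^-1 s1^-1 s2 s1^-1 s2^-1 s2^-1 s1 s3.
The presented braid s1 s2^-1 s2^-1 s1^-1 s1^-1 s2 s1^-1 s2^-1 s2^-1 s1 s3 on 4 strands reduces by inverse Markov moves (closure unchanged at each step):
  Destabilize: the word has the form β·s3 where s3 occurs only as the final letter (β ∈ B_3); drop it and the last strand → 3 strands.
Reduced to β = s1 s2^-1 s2^-1 s1^-1 s1^-1 s2 s1^-1 s2^-1 s2^-1 s1 on 3 strands, 10 crossings.
Compute on β:
Braid: s1 s2^-1 s2^-1 s1^-1 s1^-1 s2 s1^-1 s2^-1 s2^-1 s1 on 3 strands, 10 crossings.
Writhe w = (#positive) - (#negative) = 3 - 7 = -4.
Computing the Kauffman bracket via state sum. There are 2^10 = 1024 states.
For each crossing: s=0 is the vertical smoothing, s=1 horizontal. Crossing k contributes A^(sign_k * (1 - 2*s_k)); loop factor d = -A^2 - A^-2.
Tabulate the states by total A-exponent and number of loops L (A-exp: L × count):
  A^10: L=6 ×1
  A^8: L=5 ×10
  A^6: L=4 ×43, L=6 ×2
  A^4: L=3 ×98, L=5 ×22
  A^2: L=2 ×118, L=4 ×88, L=6 ×4
  A^0: L=1 ×60, L=3 ×162, L=5 ×30
  A^-2: L=2 ×128, L=4 ×79, L=6 ×3
  A^-4: L=1 ×23, L=3 ×84, L=5 ×13
  A^-6: L=2 ×27, L=4 ×18
  A^-8: L=1 ×2, L=3 ×8
  A^-10: L=2 ×1
Each group contributes A^e * Σ count * d^(L-1):
Powers of d = -A^2 - A^-2: d^2 = A^4 + 2 + A^-4; d^3 = -A^6 - 3*A^2 - 3*A^-2 - A^-6; d^4 = A^8 + 4*A^4 + 6 + 4*A^-4 + A^-8; d^5 = -A^10 - 5*A^6 - 10*A^2 - 10*A^-2 - 5*A^-6 - A^-10.
  A^10 * (d^5) = -A^20 - 5*A^16 - 10*A^12 - 10*A^8 - 5*A^4 - 1
  A^8 * (10*d^4) = 10*A^16 + 40*A^12 + 60*A^8 + 40*A^4 + 10
  A^6 * (43*d^3 + 2*d^5) = -2*A^16 - 53*A^12 - 149*A^8 - 149*A^4 - 53 - 2*A^-4
  A^4 * (98*d^2 + 22*d^4) = 22*A^12 + 186*A^8 + 328*A^4 + 186 + 22*A^-4
  A^2 * (118*d + 88*d^3 + 4*d^5) = -4*A^12 - 108*A^8 - 422*A^4 - 422 - 108*A^-4 - 4*A^-8
  A^0 * (60 + 162*d^2 + 30*d^4) = 30*A^8 + 282*A^4 + 564 + 282*A^-4 + 30*A^-8
  A^-2 * (128*d + 79*d^3 + 3*d^5) = -3*A^8 - 94*A^4 - 395 - 395*A^-4 - 94*A^-8 - 3*A^-12
  A^-4 * (23 + 84*d^2 + 13*d^4) = 13*A^4 + 136 + 269*A^-4 + 136*A^-8 + 13*A^-12
  A^-6 * (27*d + 18*d^3) = -18 - 81*A^-4 - 81*A^-8 - 18*A^-12
  A^-8 * (2 + 8*d^2) = 8*A^-4 + 18*A^-8 + 8*A^-12
  A^-10 * (d) = -A^-8 - A^-12
Summing the groups: <K> = -A^20 + 3*A^16 - 5*A^12 + 6*A^8 - 7*A^4 + 7 - 5*A^-4 + 4*A^-8 - A^-12
Normalise by the writhe: (-A^3)^(-w) = (-A^3)^(4) = A^12, so f(A) = A^12 * <K> = -A^32 + 3*A^28 - 5*A^24 + 6*A^20 - 7*A^16 + 7*A^12 - 5*A^8 + 4*A^4 - 1.
Substitute A = t^(-1/4), i.e. A^e → t^(-e/4): V(t) = -1 + 4*t^-1 - 5*t^-2 + 7*t^-3 - 7*t^-4 + 6*t^-5 - 5*t^-6 + 3*t^-7 - t^-8

Answer: -1 + 4*t^-1 - 5*t^-2 + 7*t^-3 - 7*t^-4 + 6*t^-5 - 5*t^-6 + 3*t^-7 - t^-8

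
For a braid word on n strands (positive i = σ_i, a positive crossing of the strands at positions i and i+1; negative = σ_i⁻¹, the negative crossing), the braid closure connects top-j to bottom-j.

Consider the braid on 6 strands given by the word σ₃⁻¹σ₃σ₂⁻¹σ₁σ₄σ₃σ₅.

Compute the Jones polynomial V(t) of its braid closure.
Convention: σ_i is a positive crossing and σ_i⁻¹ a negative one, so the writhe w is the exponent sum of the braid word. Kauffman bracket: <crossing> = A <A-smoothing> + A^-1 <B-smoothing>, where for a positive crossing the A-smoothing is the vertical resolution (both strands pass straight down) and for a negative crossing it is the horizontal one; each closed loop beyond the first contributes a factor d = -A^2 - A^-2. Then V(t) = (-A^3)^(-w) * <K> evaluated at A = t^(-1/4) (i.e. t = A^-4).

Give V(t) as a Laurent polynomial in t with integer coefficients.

The presented braid s3^-1 s3 s2^-1 s1 s4 s3 s5 on 6 strands reduces by inverse Markov moves (closure unchanged at each step):
  Destabilize: the word has the form β·s5 where s5 occurs only as the final letter (β ∈ B_5); drop it and the last strand → 5 strands.
  Deconjugate: the word is γ·β·γ⁻¹ with γ = s3^-1 (prefix) and γ⁻¹ = s3 (suffix); strip both.
Reduced to β = s3 s2^-1 s1 s4 on 5 strands, 4 crossings.
Compute on β:
Braid: s3 s2^-1 s1 s4 on 5 strands, 4 crossings.
Writhe w = (#positive) - (#negative) = 3 - 1 = 2.
State-sum expansion of <K>. There are 2^4 = 16 states.
For each crossing: s=0 is the vertical smoothing, s=1 horizontal. Crossing k contributes A^(sign_k * (1 - 2*s_k)); loop factor d = -A^2 - A^-2.
  state 0000: A-exp=+2, loops=5, term = A^2 * d^4
  state 0001: A-exp=+0, loops=4, term = A^0 * d^3
  state 0010: A-exp=+0, loops=4, term = A^0 * d^3
  state 0011: A-exp=-2, loops=3, term = A^-2 * d^2
  state 0100: A-exp=+4, loops=4, term = A^4 * d^3
  state 0101: A-exp=+2, loops=3, term = A^2 * d^2
  state 0110: A-exp=+2, loops=3, term = A^2 * d^2
  state 0111: A-exp=+0, loops=2, term = A^0 * d^1
  state 1000: A-exp=+0, loops=4, term = A^0 * d^3
  state 1001: A-exp=-2, loops=3, term = A^-2 * d^2
  state 1010: A-exp=-2, loops=3, term = A^-2 * d^2
  state 1011: A-exp=-4, loops=2, term = A^-4 * d^1
  state 1100: A-exp=+2, loops=3, term = A^2 * d^2
  state 1101: A-exp=+0, loops=2, term = A^0 * d^1
  state 1110: A-exp=+0, loops=2, term = A^0 * d^1
  state 1111: A-exp=-2, loops=1, term = A^-2 * d^0
Collect the terms by A-exponent (count of states per loop number):
Powers of d = -A^2 - A^-2: d^2 = A^4 + 2 + A^-4; d^3 = -A^6 - 3*A^2 - 3*A^-2 - A^-6; d^4 = A^8 + 4*A^4 + 6 + 4*A^-4 + A^-8.
  A^4 * (d^3) = -A^10 - 3*A^6 - 3*A^2 - A^-2
  A^2 * (3*d^2 + d^4) = A^10 + 7*A^6 + 12*A^2 + 7*A^-2 + A^-6
  A^0 * (3*d + 3*d^3) = -3*A^6 - 12*A^2 - 12*A^-2 - 3*A^-6
  A^-2 * (1 + 3*d^2) = 3*A^2 + 7*A^-2 + 3*A^-6
  A^-4 * (d) = -A^-2 - A^-6
Summing the groups: <K> = A^6
Normalise by the writhe: (-A^3)^(-w) = (-A^3)^(-2) = A^-6, so f(A) = A^-6 * <K> = 1.
Substitute A = t^(-1/4), i.e. A^e → t^(-e/4): V(t) = 1

Answer: 1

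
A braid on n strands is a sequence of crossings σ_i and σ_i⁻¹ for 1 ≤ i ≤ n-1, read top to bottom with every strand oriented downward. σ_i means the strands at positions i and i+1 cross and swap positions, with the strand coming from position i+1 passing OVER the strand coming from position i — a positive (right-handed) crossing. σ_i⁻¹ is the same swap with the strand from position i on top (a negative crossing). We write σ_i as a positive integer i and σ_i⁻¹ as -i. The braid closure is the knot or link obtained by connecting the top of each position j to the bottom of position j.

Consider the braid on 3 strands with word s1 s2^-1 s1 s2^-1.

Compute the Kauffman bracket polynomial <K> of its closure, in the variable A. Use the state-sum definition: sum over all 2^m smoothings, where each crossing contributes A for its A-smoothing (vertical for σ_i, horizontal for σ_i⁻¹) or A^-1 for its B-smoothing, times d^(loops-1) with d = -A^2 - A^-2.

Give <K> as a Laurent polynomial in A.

A^8 - A^4 + 1 - A^-4 + A^-8

Derivation:
Braid: s1 s2^-1 s1 s2^-1 on 3 strands, 4 crossings.
Writhe w = (#positive) - (#negative) = 2 - 2 = 0.
Computing the Kauffman bracket via state sum. There are 2^4 = 16 states.
Smooth each crossing (0=||, 1=⌣⌢); contribution A^(Σ sign_k(1-2s_k)) * d^(L-1).
  state 0000: A-exp=+0, loops=3, term = A^0 * d^2
  state 0001: A-exp=+2, loops=2, term = A^2 * d^1
  state 0010: A-exp=-2, loops=2, term = A^-2 * d^1
  state 0011: A-exp=+0, loops=1, term = A^0 * d^0
  state 0100: A-exp=+2, loops=2, term = A^2 * d^1
  state 0101: A-exp=+4, loops=3, term = A^4 * d^2
  state 0110: A-exp=+0, loops=1, term = A^0 * d^0
  state 0111: A-exp=+2, loops=2, term = A^2 * d^1
  state 1000: A-exp=-2, loops=2, term = A^-2 * d^1
  state 1001: A-exp=+0, loops=1, term = A^0 * d^0
  state 1010: A-exp=-4, loops=3, term = A^-4 * d^2
  state 1011: A-exp=-2, loops=2, term = A^-2 * d^1
  state 1100: A-exp=+0, loops=1, term = A^0 * d^0
  state 1101: A-exp=+2, loops=2, term = A^2 * d^1
  state 1110: A-exp=-2, loops=2, term = A^-2 * d^1
  state 1111: A-exp=+0, loops=1, term = A^0 * d^0
Collect the terms by A-exponent (count of states per loop number):
Powers of d = -A^2 - A^-2: d^2 = A^4 + 2 + A^-4.
  A^4 * (d^2) = A^8 + 2*A^4 + 1
  A^2 * (4*d) = -4*A^4 - 4
  A^0 * (5 + d^2) = A^4 + 7 + A^-4
  A^-2 * (4*d) = -4 - 4*A^-4
  A^-4 * (d^2) = 1 + 2*A^-4 + A^-8
Summing the groups: <K> = A^8 - A^4 + 1 - A^-4 + A^-8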